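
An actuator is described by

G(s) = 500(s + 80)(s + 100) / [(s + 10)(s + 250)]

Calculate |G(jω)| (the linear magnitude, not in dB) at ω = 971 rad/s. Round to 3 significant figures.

488

At s = jω = j971:
zero (s+80): 80 + j971 → |·| = √(80²+971²) = √949241 ≈ 974.29, ∠ = arctan(971/80) ≈ 85.29°
zero (s+100): 100 + j971 → |·| = √(100²+971²) = √952841 ≈ 976.14, ∠ = arctan(971/100) ≈ 84.12°
pole (s+10): 10 + j971 → |·| = √(10²+971²) = √942941 ≈ 971.05, ∠ = arctan(971/10) ≈ 89.41°
pole (s+250): 250 + j971 → |·| = √(250²+971²) = √1005341 ≈ 1002.7, ∠ = arctan(971/250) ≈ 75.56°
|G| = 500 · 9.5104e+05 / 9.7367e+05 ≈ 488.38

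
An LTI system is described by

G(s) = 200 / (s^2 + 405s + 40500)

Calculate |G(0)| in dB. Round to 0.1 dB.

-46.1 dB

G(0) = 200 / 40500 ≈ 0.0049383
20 log₁₀(0.0049383) ≈ -46.13 dB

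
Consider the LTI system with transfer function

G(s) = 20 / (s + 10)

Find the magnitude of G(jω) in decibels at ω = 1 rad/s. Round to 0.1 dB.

6.0 dB

Substitute s = j1:
Numerator: 20 = 20 + j0
Denominator: (j1) + 10 = 10 + j1
|N| = √(20² + 0²) ≈ 20, ∠N ≈ 0.00°
|D| = √(10² + 1²) ≈ 10.05, ∠D ≈ 5.71°
|G| = 20 / 10.05 ≈ 1.99
Gain = 20 log₁₀(1.99) ≈ 5.98 dB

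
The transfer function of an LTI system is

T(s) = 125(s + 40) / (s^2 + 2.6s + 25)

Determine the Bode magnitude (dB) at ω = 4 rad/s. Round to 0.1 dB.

51.3 dB

At s = jω = j4:
zero (s+40): 40 + j4 → |·| = √(40²+4²) = √1616 ≈ 40.2, ∠ = arctan(4/40) ≈ 5.71°
quadratic: (j4)² + 2.6·j4 + 25 = 9 + j10.4 → |·| ≈ 13.754, ∠ ≈ 49.13°
|T| = 125 · 40.2 / 13.754 ≈ 365.35
Gain = 20 log₁₀(365.35) ≈ 51.25 dB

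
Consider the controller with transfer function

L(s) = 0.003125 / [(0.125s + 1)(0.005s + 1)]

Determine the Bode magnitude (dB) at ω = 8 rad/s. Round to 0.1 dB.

-53.1 dB

At ω = 8 rad/s:
pole (1 + j8·0.125) = 1 + j1 → |·| ≈ 1.4142, ∠ ≈ 45.00°
pole (1 + j8·0.005) = 1 + j0.04 → |·| ≈ 1.0008, ∠ ≈ 2.29°
|L| = 0.003125 · 1 / (1.4142 · 1.0008) ≈ 0.002208
Gain = 20 log₁₀(0.002208) ≈ -53.12 dB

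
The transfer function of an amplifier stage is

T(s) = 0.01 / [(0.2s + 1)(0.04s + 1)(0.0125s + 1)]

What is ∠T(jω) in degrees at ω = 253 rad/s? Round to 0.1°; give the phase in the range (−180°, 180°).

At ω = 253 rad/s:
pole (1 + j253·0.2) = 1 + j50.6 → |·| ≈ 50.61, ∠ ≈ 88.87°
pole (1 + j253·0.04) = 1 + j10.12 → |·| ≈ 10.169, ∠ ≈ 84.36°
pole (1 + j253·0.0125) = 1 + j3.1625 → |·| ≈ 3.3168, ∠ ≈ 72.45°
∠T = (0°) − (88.87° + 84.36° + 72.45°) = -245.68° ≡ 114.32° (principal value)

114.3°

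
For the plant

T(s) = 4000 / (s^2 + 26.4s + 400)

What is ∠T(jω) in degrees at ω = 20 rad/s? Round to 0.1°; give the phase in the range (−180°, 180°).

-90.0°

At s = jω = j20:
quadratic: (j20)² + 26.4·j20 + 400 = 0 + j528 → |·| ≈ 528, ∠ ≈ 90.00°
∠T = 0.00° − 90.00° = -90.00°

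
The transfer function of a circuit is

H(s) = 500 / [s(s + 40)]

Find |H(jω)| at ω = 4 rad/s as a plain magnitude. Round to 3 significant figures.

3.11

At s = jω = j4:
pole (s+40): 40 + j4 → |·| = √(40²+4²) = √1616 ≈ 40.2, ∠ = arctan(4/40) ≈ 5.71°
pole at origin: |s| = 4, ∠ = 90.00° (in denominator)
|H| = 500 / 160.8 ≈ 3.1095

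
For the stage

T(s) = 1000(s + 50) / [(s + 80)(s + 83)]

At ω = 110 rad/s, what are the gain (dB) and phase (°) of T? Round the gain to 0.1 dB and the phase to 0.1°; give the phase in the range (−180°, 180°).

16.2 dB, -41.4°

At s = jω = j110:
zero (s+50): 50 + j110 → |·| = √(50²+110²) = √14600 ≈ 120.83, ∠ = arctan(110/50) ≈ 65.56°
pole (s+80): 80 + j110 → |·| = √(80²+110²) = √18500 ≈ 136.01, ∠ = arctan(110/80) ≈ 53.97°
pole (s+83): 83 + j110 → |·| = √(83²+110²) = √18989 ≈ 137.8, ∠ = arctan(110/83) ≈ 52.96°
|T| = 1000 · 120.83 / 18742 ≈ 6.447
Gain = 20 log₁₀(6.447) ≈ 16.19 dB
∠T = 65.56° − 106.93° = -41.37°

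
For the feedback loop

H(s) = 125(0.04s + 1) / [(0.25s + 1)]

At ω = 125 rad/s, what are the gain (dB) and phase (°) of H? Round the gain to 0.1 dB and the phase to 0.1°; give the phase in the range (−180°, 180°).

26.2 dB, -9.5°

At ω = 125 rad/s:
zero (1 + j125·0.04) = 1 + j5 → |·| ≈ 5.099, ∠ ≈ 78.69°
pole (1 + j125·0.25) = 1 + j31.25 → |·| ≈ 31.266, ∠ ≈ 88.17°
|H| = 125 · 5.099 / (31.266) ≈ 20.386
Gain = 20 log₁₀(20.386) ≈ 26.19 dB
∠H = (78.69°) − (88.17°) = -9.48°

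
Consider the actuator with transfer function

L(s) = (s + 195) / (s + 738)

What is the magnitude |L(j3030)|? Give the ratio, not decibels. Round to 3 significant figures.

0.974

Substitute s = j3030:
Numerator: (j3030) + 195 = 195 + j3030
Denominator: (j3030) + 738 = 738 + j3030
|N| = √(195² + 3030²) ≈ 3036.3, ∠N ≈ 86.32°
|D| = √(738² + 3030²) ≈ 3118.6, ∠D ≈ 76.31°
|L| = 3036.3 / 3118.6 ≈ 0.97361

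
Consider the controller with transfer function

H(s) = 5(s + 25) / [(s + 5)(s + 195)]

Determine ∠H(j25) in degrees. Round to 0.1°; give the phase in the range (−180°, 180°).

-41.0°

At s = jω = j25:
zero (s+25): 25 + j25 → |·| = √(25²+25²) = √1250 ≈ 35.355, ∠ = arctan(25/25) ≈ 45.00°
pole (s+5): 5 + j25 → |·| = √(5²+25²) = √650 ≈ 25.495, ∠ = arctan(25/5) ≈ 78.69°
pole (s+195): 195 + j25 → |·| = √(195²+25²) = √38650 ≈ 196.6, ∠ = arctan(25/195) ≈ 7.31°
∠H = 45.00° − 86.00° = -41.00°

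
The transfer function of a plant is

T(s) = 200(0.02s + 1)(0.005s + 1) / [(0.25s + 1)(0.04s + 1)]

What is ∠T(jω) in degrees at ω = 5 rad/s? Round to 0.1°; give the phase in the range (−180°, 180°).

At ω = 5 rad/s:
zero (1 + j5·0.02) = 1 + j0.1 → |·| ≈ 1.005, ∠ ≈ 5.71°
zero (1 + j5·0.005) = 1 + j0.025 → |·| ≈ 1.0003, ∠ ≈ 1.43°
pole (1 + j5·0.25) = 1 + j1.25 → |·| ≈ 1.6008, ∠ ≈ 51.34°
pole (1 + j5·0.04) = 1 + j0.2 → |·| ≈ 1.0198, ∠ ≈ 11.31°
∠T = (5.71° + 1.43°) − (51.34° + 11.31°) = -55.51°

-55.5°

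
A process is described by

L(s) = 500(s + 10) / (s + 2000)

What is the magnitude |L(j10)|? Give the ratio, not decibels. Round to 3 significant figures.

At s = jω = j10:
zero (s+10): 10 + j10 → |·| = √(10²+10²) = √200 ≈ 14.142, ∠ = arctan(10/10) ≈ 45.00°
pole (s+2000): 2000 + j10 → |·| = √(2000²+10²) = √4000100 ≈ 2000, ∠ = arctan(10/2000) ≈ 0.29°
|L| = 500 · 14.142 / 2000 ≈ 3.5355

3.54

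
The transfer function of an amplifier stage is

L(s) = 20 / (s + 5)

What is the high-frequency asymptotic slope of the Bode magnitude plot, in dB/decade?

-20 dB/decade

Each pole contributes −20 dB/decade at high frequency; each zero contributes +20 dB/decade.
Net: 0 zero(s) − 1 pole(s) → -20 dB/decade.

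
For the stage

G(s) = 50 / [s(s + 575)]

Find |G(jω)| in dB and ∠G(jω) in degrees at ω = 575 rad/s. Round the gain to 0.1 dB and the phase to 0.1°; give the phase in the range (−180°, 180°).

-79.4 dB, -135.0°

At s = jω = j575:
pole (s+575): 575 + j575 → |·| = √(575²+575²) = √661250 ≈ 813.17, ∠ = arctan(575/575) ≈ 45.00°
pole at origin: |s| = 575, ∠ = 90.00° (in denominator)
|G| = 50 / 4.6757e+05 ≈ 0.00010694
Gain = 20 log₁₀(0.00010694) ≈ -79.42 dB
∠G = 0.00° − 135.00° = -135.00°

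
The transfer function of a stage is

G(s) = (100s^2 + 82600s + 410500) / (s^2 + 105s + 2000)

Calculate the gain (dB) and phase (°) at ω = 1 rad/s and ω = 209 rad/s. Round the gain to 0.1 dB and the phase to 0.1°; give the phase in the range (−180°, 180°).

ω = 1: 46.4 dB, 8.4°; ω = 209: 51.5 dB, -49.3°

Substitute s = j1:
Numerator: 100(j1)^2 + 82600(j1) + 410500 = 410400 + j82600
Denominator: (j1)^2 + 105(j1) + 2000 = 1999 + j105
|N| = √(410400² + 82600²) ≈ 4.1863e+05, ∠N ≈ 11.38°
|D| = √(1999² + 105²) ≈ 2001.8, ∠D ≈ 3.01°
|G| = 4.1863e+05 / 2001.8 ≈ 209.13
Gain = 20 log₁₀(209.13) ≈ 46.41 dB
∠G = 11.38° − 3.01° = 8.37°

Substitute s = j209:
Numerator: 100(j209)^2 + 82600(j209) + 410500 = -3957600 + j17263400
Denominator: (j209)^2 + 105(j209) + 2000 = -41681 + j21945
|N| = √(3957600² + 17263400²) ≈ 1.7711e+07, ∠N ≈ 102.91°
|D| = √(41681² + 21945²) ≈ 47105, ∠D ≈ 152.23°
|G| = 1.7711e+07 / 47105 ≈ 375.99
Gain = 20 log₁₀(375.99) ≈ 51.50 dB
∠G = 102.91° − 152.23° = -49.32°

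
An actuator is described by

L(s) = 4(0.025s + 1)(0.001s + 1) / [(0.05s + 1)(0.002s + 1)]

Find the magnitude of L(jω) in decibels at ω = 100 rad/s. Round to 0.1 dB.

6.4 dB

At ω = 100 rad/s:
zero (1 + j100·0.025) = 1 + j2.5 → |·| ≈ 2.6926, ∠ ≈ 68.20°
zero (1 + j100·0.001) = 1 + j0.1 → |·| ≈ 1.005, ∠ ≈ 5.71°
pole (1 + j100·0.05) = 1 + j5 → |·| ≈ 5.099, ∠ ≈ 78.69°
pole (1 + j100·0.002) = 1 + j0.2 → |·| ≈ 1.0198, ∠ ≈ 11.31°
|L| = 4 · 2.6926 · 1.005 / (5.099 · 1.0198) ≈ 2.0816
Gain = 20 log₁₀(2.0816) ≈ 6.37 dB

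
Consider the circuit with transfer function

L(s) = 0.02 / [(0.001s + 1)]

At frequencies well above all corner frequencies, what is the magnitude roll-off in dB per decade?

Each pole contributes −20 dB/decade at high frequency; each zero contributes +20 dB/decade.
Net: 0 zero(s) − 1 pole(s) → -20 dB/decade.

-20 dB/decade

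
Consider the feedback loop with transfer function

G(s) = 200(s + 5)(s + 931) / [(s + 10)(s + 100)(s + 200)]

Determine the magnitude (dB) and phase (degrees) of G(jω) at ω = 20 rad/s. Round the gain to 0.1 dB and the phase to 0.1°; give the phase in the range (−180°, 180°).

18.5 dB, -3.3°

At s = jω = j20:
zero (s+5): 5 + j20 → |·| = √(5²+20²) = √425 ≈ 20.616, ∠ = arctan(20/5) ≈ 75.96°
zero (s+931): 931 + j20 → |·| = √(931²+20²) = √867161 ≈ 931.21, ∠ = arctan(20/931) ≈ 1.23°
pole (s+10): 10 + j20 → |·| = √(10²+20²) = √500 ≈ 22.361, ∠ = arctan(20/10) ≈ 63.43°
pole (s+100): 100 + j20 → |·| = √(100²+20²) = √10400 ≈ 101.98, ∠ = arctan(20/100) ≈ 11.31°
pole (s+200): 200 + j20 → |·| = √(200²+20²) = √40400 ≈ 201, ∠ = arctan(20/200) ≈ 5.71°
|G| = 200 · 19198 / 4.5836e+05 ≈ 8.3768
Gain = 20 log₁₀(8.3768) ≈ 18.46 dB
∠G = 77.19° − 80.45° = -3.26°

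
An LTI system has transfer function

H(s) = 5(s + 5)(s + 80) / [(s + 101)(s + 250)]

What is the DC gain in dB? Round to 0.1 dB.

H(0) = 5·5·80 / (101·250) ≈ 0.079208
20 log₁₀(0.079208) ≈ -22.02 dB

-22.0 dB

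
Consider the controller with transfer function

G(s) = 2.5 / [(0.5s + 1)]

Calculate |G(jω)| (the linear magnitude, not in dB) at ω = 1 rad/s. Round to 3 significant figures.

2.24

At ω = 1 rad/s:
pole (1 + j1·0.5) = 1 + j0.5 → |·| ≈ 1.118, ∠ ≈ 26.57°
|G| = 2.5 · 1 / (1.118) ≈ 2.2361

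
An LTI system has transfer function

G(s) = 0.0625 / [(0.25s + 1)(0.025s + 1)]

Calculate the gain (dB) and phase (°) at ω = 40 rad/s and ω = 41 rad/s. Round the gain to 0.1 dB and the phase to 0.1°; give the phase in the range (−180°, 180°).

ω = 40: -47.1 dB, -129.3°; ω = 41: -47.5 dB, -130.1°

At ω = 40 rad/s:
pole (1 + j40·0.25) = 1 + j10 → |·| ≈ 10.05, ∠ ≈ 84.29°
pole (1 + j40·0.025) = 1 + j1 → |·| ≈ 1.4142, ∠ ≈ 45.00°
|G| = 0.0625 · 1 / (10.05 · 1.4142) ≈ 0.0043975
Gain = 20 log₁₀(0.0043975) ≈ -47.14 dB
∠G = (0°) − (84.29° + 45.00°) = -129.29°

At ω = 41 rad/s:
pole (1 + j41·0.25) = 1 + j10.25 → |·| ≈ 10.299, ∠ ≈ 84.43°
pole (1 + j41·0.025) = 1 + j1.025 → |·| ≈ 1.432, ∠ ≈ 45.71°
|G| = 0.0625 · 1 / (10.299 · 1.432) ≈ 0.0042378
Gain = 20 log₁₀(0.0042378) ≈ -47.46 dB
∠G = (0°) − (84.43° + 45.71°) = -130.14°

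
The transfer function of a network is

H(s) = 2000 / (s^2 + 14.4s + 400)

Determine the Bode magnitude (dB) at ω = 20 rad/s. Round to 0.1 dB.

At s = jω = j20:
quadratic: (j20)² + 14.4·j20 + 400 = 0 + j288 → |·| ≈ 288, ∠ ≈ 90.00°
|H| = 2000 / 288 ≈ 6.9444
Gain = 20 log₁₀(6.9444) ≈ 16.83 dB

16.8 dB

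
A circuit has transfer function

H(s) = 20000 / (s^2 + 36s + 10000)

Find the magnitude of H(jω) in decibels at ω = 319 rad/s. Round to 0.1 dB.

At s = jω = j319:
quadratic: (j319)² + 36·j319 + 10000 = -91761 + j11484 → |·| ≈ 92477, ∠ ≈ 172.87°
|H| = 20000 / 92477 ≈ 0.21627
Gain = 20 log₁₀(0.21627) ≈ -13.30 dB

-13.3 dB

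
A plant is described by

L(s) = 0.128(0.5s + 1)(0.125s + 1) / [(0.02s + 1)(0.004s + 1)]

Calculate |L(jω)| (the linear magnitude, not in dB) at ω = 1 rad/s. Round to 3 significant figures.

0.144

At ω = 1 rad/s:
zero (1 + j1·0.5) = 1 + j0.5 → |·| ≈ 1.118, ∠ ≈ 26.57°
zero (1 + j1·0.125) = 1 + j0.125 → |·| ≈ 1.0078, ∠ ≈ 7.13°
pole (1 + j1·0.02) = 1 + j0.02 → |·| ≈ 1.0002, ∠ ≈ 1.15°
pole (1 + j1·0.004) = 1 + j0.004 → |·| ≈ 1, ∠ ≈ 0.23°
|L| = 0.128 · 1.118 · 1.0078 / (1.0002 · 1) ≈ 0.14419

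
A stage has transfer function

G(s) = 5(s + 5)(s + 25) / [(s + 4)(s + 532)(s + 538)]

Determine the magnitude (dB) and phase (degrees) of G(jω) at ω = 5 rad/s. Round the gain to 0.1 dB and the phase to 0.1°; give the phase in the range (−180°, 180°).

-66.2 dB, 3.9°

At s = jω = j5:
zero (s+5): 5 + j5 → |·| = √(5²+5²) = √50 ≈ 7.0711, ∠ = arctan(5/5) ≈ 45.00°
zero (s+25): 25 + j5 → |·| = √(25²+5²) = √650 ≈ 25.495, ∠ = arctan(5/25) ≈ 11.31°
pole (s+4): 4 + j5 → |·| = √(4²+5²) = √41 ≈ 6.4031, ∠ = arctan(5/4) ≈ 51.34°
pole (s+532): 532 + j5 → |·| = √(532²+5²) = √283049 ≈ 532.02, ∠ = arctan(5/532) ≈ 0.54°
pole (s+538): 538 + j5 → |·| = √(538²+5²) = √289469 ≈ 538.02, ∠ = arctan(5/538) ≈ 0.53°
|G| = 5 · 180.28 / 1.8328e+06 ≈ 0.00049182
Gain = 20 log₁₀(0.00049182) ≈ -66.16 dB
∠G = 56.31° − 52.41° = 3.90°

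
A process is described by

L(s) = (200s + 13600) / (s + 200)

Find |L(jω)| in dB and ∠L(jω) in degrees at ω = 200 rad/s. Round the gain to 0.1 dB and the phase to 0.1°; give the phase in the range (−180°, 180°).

43.5 dB, 26.2°

Substitute s = j200:
Numerator: 200(j200) + 13600 = 13600 + j40000
Denominator: (j200) + 200 = 200 + j200
|N| = √(13600² + 40000²) ≈ 42249, ∠N ≈ 71.22°
|D| = √(200² + 200²) ≈ 282.84, ∠D ≈ 45.00°
|L| = 42249 / 282.84 ≈ 149.37
Gain = 20 log₁₀(149.37) ≈ 43.49 dB
∠L = 71.22° − 45.00° = 26.22°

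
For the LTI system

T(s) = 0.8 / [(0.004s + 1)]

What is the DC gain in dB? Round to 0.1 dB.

-1.9 dB

T(0) = 0.8 · 1 / 1 = 0.8
20 log₁₀(0.8) ≈ -1.94 dB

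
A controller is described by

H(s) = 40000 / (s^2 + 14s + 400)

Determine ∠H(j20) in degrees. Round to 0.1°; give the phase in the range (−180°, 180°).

-90.0°

At s = jω = j20:
quadratic: (j20)² + 14·j20 + 400 = 0 + j280 → |·| ≈ 280, ∠ ≈ 90.00°
∠H = 0.00° − 90.00° = -90.00°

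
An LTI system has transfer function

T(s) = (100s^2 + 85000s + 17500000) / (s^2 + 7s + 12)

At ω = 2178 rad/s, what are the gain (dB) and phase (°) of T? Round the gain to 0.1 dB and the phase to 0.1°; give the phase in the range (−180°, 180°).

40.3 dB, -21.9°

Substitute s = j2178:
Numerator: 100(j2178)^2 + 85000(j2178) + 17500000 = -456868400 + j185130000
Denominator: (j2178)^2 + 7(j2178) + 12 = -4743672 + j15246
|N| = √(456868400² + 185130000²) ≈ 4.9295e+08, ∠N ≈ 157.94°
|D| = √(4743672² + 15246²) ≈ 4.7437e+06, ∠D ≈ 179.82°
|T| = 4.9295e+08 / 4.7437e+06 ≈ 103.92
Gain = 20 log₁₀(103.92) ≈ 40.33 dB
∠T = 157.94° − 179.82° = -21.88°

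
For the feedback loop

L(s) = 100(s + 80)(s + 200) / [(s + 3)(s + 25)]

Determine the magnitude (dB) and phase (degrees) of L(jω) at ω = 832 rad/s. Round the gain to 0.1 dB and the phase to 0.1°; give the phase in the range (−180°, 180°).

40.3 dB, -17.1°

At s = jω = j832:
zero (s+80): 80 + j832 → |·| = √(80²+832²) = √698624 ≈ 835.84, ∠ = arctan(832/80) ≈ 84.51°
zero (s+200): 200 + j832 → |·| = √(200²+832²) = √732224 ≈ 855.7, ∠ = arctan(832/200) ≈ 76.48°
pole (s+3): 3 + j832 → |·| = √(3²+832²) = √692233 ≈ 832.01, ∠ = arctan(832/3) ≈ 89.79°
pole (s+25): 25 + j832 → |·| = √(25²+832²) = √692849 ≈ 832.38, ∠ = arctan(832/25) ≈ 88.28°
|L| = 100 · 7.1523e+05 / 6.9255e+05 ≈ 103.27
Gain = 20 log₁₀(103.27) ≈ 40.28 dB
∠L = 160.99° − 178.07° = -17.08°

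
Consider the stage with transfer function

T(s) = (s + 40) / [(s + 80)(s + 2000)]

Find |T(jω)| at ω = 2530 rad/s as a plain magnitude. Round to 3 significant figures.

0.000310

At s = jω = j2530:
zero (s+40): 40 + j2530 → |·| = √(40²+2530²) = √6402500 ≈ 2530.3, ∠ = arctan(2530/40) ≈ 89.09°
pole (s+80): 80 + j2530 → |·| = √(80²+2530²) = √6407300 ≈ 2531.3, ∠ = arctan(2530/80) ≈ 88.19°
pole (s+2000): 2000 + j2530 → |·| = √(2000²+2530²) = √10400900 ≈ 3225, ∠ = arctan(2530/2000) ≈ 51.67°
|T| = 1 · 2530.3 / 8.1634e+06 ≈ 0.00030996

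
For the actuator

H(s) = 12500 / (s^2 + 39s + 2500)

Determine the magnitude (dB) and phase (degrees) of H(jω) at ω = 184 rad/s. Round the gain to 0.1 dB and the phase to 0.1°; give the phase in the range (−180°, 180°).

-8.2 dB, -167.1°

At s = jω = j184:
quadratic: (j184)² + 39·j184 + 2500 = -31356 + j7176 → |·| ≈ 32167, ∠ ≈ 167.11°
|H| = 12500 / 32167 ≈ 0.3886
Gain = 20 log₁₀(0.3886) ≈ -8.21 dB
∠H = 0.00° − 167.11° = -167.11°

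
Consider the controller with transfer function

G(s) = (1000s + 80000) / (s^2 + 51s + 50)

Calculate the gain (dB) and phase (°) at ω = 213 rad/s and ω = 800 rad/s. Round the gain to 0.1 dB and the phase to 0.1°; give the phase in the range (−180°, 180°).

Substitute s = j213:
Numerator: 1000(j213) + 80000 = 80000 + j213000
Denominator: (j213)^2 + 51(j213) + 50 = -45319 + j10863
|N| = √(80000² + 213000²) ≈ 2.2753e+05, ∠N ≈ 69.41°
|D| = √(45319² + 10863²) ≈ 46603, ∠D ≈ 166.52°
|G| = 2.2753e+05 / 46603 ≈ 4.8823
Gain = 20 log₁₀(4.8823) ≈ 13.77 dB
∠G = 69.41° − 166.52° = -97.11°

Substitute s = j800:
Numerator: 1000(j800) + 80000 = 80000 + j800000
Denominator: (j800)^2 + 51(j800) + 50 = -639950 + j40800
|N| = √(80000² + 800000²) ≈ 8.0399e+05, ∠N ≈ 84.29°
|D| = √(639950² + 40800²) ≈ 6.4125e+05, ∠D ≈ 176.35°
|G| = 8.0399e+05 / 6.4125e+05 ≈ 1.2538
Gain = 20 log₁₀(1.2538) ≈ 1.96 dB
∠G = 84.29° − 176.35° = -92.06°

ω = 213: 13.8 dB, -97.1°; ω = 800: 2.0 dB, -92.1°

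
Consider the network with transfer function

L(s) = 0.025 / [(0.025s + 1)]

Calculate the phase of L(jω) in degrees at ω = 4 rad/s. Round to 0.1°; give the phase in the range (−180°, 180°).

At ω = 4 rad/s:
pole (1 + j4·0.025) = 1 + j0.1 → |·| ≈ 1.005, ∠ ≈ 5.71°
∠L = (0°) − (5.71°) = -5.71°

-5.7°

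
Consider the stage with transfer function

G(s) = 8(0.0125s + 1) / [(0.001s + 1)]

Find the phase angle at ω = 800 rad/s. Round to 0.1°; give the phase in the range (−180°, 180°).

At ω = 800 rad/s:
zero (1 + j800·0.0125) = 1 + j10 → |·| ≈ 10.05, ∠ ≈ 84.29°
pole (1 + j800·0.001) = 1 + j0.8 → |·| ≈ 1.2806, ∠ ≈ 38.66°
∠G = (84.29°) − (38.66°) = 45.63°

45.6°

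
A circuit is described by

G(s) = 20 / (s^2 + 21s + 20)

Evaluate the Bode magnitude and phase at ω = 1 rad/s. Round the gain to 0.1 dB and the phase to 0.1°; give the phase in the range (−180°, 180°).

Substitute s = j1:
Numerator: 20 = 20 + j0
Denominator: (j1)^2 + 21(j1) + 20 = 19 + j21
|N| = √(20² + 0²) ≈ 20, ∠N ≈ 0.00°
|D| = √(19² + 21²) ≈ 28.32, ∠D ≈ 47.86°
|G| = 20 / 28.32 ≈ 0.70621
Gain = 20 log₁₀(0.70621) ≈ -3.02 dB
∠G = 0.00° − 47.86° = -47.86°

-3.0 dB, -47.9°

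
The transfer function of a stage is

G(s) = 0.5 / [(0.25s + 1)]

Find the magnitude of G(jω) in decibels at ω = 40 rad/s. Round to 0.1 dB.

-26.1 dB

At ω = 40 rad/s:
pole (1 + j40·0.25) = 1 + j10 → |·| ≈ 10.05, ∠ ≈ 84.29°
|G| = 0.5 · 1 / (10.05) ≈ 0.049751
Gain = 20 log₁₀(0.049751) ≈ -26.06 dB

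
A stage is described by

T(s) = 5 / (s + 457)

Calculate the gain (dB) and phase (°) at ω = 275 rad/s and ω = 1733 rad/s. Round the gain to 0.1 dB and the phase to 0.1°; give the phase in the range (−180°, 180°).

ω = 275: -40.6 dB, -31.0°; ω = 1733: -51.1 dB, -75.2°

Substitute s = j275:
Numerator: 5 = 5 + j0
Denominator: (j275) + 457 = 457 + j275
|N| = √(5² + 0²) ≈ 5, ∠N ≈ 0.00°
|D| = √(457² + 275²) ≈ 533.36, ∠D ≈ 31.04°
|T| = 5 / 533.36 ≈ 0.0093745
Gain = 20 log₁₀(0.0093745) ≈ -40.56 dB
∠T = 0.00° − 31.04° = -31.04°

Substitute s = j1733:
Numerator: 5 = 5 + j0
Denominator: (j1733) + 457 = 457 + j1733
|N| = √(5² + 0²) ≈ 5, ∠N ≈ 0.00°
|D| = √(457² + 1733²) ≈ 1792.2, ∠D ≈ 75.23°
|T| = 5 / 1792.2 ≈ 0.0027899
Gain = 20 log₁₀(0.0027899) ≈ -51.09 dB
∠T = 0.00° − 75.23° = -75.23°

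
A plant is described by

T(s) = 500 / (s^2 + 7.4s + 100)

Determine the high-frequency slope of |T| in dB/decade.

Each pole contributes −20 dB/decade at high frequency; each zero contributes +20 dB/decade.
Net: 0 zero(s) − 2 pole(s) → -40 dB/decade.

-40 dB/decade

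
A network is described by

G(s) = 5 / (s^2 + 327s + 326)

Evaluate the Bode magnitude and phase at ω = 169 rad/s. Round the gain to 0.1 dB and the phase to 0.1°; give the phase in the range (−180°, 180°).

Substitute s = j169:
Numerator: 5 = 5 + j0
Denominator: (j169)^2 + 327(j169) + 326 = -28235 + j55263
|N| = √(5² + 0²) ≈ 5, ∠N ≈ 0.00°
|D| = √(28235² + 55263²) ≈ 62058, ∠D ≈ 117.06°
|G| = 5 / 62058 ≈ 8.057e-05
Gain = 20 log₁₀(8.057e-05) ≈ -81.88 dB
∠G = 0.00° − 117.06° = -117.06°

-81.9 dB, -117.1°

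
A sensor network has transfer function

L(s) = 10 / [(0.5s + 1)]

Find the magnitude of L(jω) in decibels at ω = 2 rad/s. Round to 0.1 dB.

17.0 dB

At ω = 2 rad/s:
pole (1 + j2·0.5) = 1 + j1 → |·| ≈ 1.4142, ∠ ≈ 45.00°
|L| = 10 · 1 / (1.4142) ≈ 7.0711
Gain = 20 log₁₀(7.0711) ≈ 16.99 dB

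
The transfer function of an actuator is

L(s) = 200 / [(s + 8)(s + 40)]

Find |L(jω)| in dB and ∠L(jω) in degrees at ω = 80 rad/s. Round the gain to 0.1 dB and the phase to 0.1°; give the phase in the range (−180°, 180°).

-31.1 dB, -147.7°

At s = jω = j80:
pole (s+8): 8 + j80 → |·| = √(8²+80²) = √6464 ≈ 80.399, ∠ = arctan(80/8) ≈ 84.29°
pole (s+40): 40 + j80 → |·| = √(40²+80²) = √8000 ≈ 89.443, ∠ = arctan(80/40) ≈ 63.43°
|L| = 200 / 7191.1 ≈ 0.027812
Gain = 20 log₁₀(0.027812) ≈ -31.12 dB
∠L = 0.00° − 147.72° = -147.72°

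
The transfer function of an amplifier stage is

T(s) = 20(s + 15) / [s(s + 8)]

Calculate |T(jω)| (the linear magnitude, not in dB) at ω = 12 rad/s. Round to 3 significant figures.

2.22

At s = jω = j12:
zero (s+15): 15 + j12 → |·| = √(15²+12²) = √369 ≈ 19.209, ∠ = arctan(12/15) ≈ 38.66°
pole (s+8): 8 + j12 → |·| = √(8²+12²) = √208 ≈ 14.422, ∠ = arctan(12/8) ≈ 56.31°
pole at origin: |s| = 12, ∠ = 90.00° (in denominator)
|T| = 20 · 19.209 / 173.06 ≈ 2.2199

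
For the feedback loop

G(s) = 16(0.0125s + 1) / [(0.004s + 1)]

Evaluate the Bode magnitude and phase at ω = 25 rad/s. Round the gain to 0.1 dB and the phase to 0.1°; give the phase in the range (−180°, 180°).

24.4 dB, 11.6°

At ω = 25 rad/s:
zero (1 + j25·0.0125) = 1 + j0.3125 → |·| ≈ 1.0477, ∠ ≈ 17.35°
pole (1 + j25·0.004) = 1 + j0.1 → |·| ≈ 1.005, ∠ ≈ 5.71°
|G| = 16 · 1.0477 / (1.005) ≈ 16.68
Gain = 20 log₁₀(16.68) ≈ 24.44 dB
∠G = (17.35°) − (5.71°) = 11.64°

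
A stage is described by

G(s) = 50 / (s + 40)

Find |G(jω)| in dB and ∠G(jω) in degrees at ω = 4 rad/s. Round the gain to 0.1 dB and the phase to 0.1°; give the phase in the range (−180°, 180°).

1.9 dB, -5.7°

Substitute s = j4:
Numerator: 50 = 50 + j0
Denominator: (j4) + 40 = 40 + j4
|N| = √(50² + 0²) ≈ 50, ∠N ≈ 0.00°
|D| = √(40² + 4²) ≈ 40.2, ∠D ≈ 5.71°
|G| = 50 / 40.2 ≈ 1.2438
Gain = 20 log₁₀(1.2438) ≈ 1.90 dB
∠G = 0.00° − 5.71° = -5.71°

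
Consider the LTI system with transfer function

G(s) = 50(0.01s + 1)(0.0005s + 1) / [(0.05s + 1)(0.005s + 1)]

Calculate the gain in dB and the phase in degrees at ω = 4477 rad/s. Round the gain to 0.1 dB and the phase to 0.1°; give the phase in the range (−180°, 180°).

0.8 dB, -22.5°

At ω = 4477 rad/s:
zero (1 + j4477·0.01) = 1 + j44.77 → |·| ≈ 44.781, ∠ ≈ 88.72°
zero (1 + j4477·0.0005) = 1 + j2.2385 → |·| ≈ 2.4517, ∠ ≈ 65.93°
pole (1 + j4477·0.05) = 1 + j223.85 → |·| ≈ 223.85, ∠ ≈ 89.74°
pole (1 + j4477·0.005) = 1 + j22.385 → |·| ≈ 22.407, ∠ ≈ 87.44°
|G| = 50 · 44.781 · 2.4517 / (223.85 · 22.407) ≈ 1.0944
Gain = 20 log₁₀(1.0944) ≈ 0.78 dB
∠G = (88.72° + 65.93°) − (89.74° + 87.44°) = -22.53°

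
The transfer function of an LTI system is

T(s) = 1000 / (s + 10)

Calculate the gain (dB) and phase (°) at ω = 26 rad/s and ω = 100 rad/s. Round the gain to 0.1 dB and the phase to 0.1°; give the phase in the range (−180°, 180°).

ω = 26: 31.1 dB, -69.0°; ω = 100: 20.0 dB, -84.3°

At s = jω = j26:
pole (s+10): 10 + j26 → |·| = √(10²+26²) = √776 ≈ 27.857, ∠ = arctan(26/10) ≈ 68.96°
|T| = 1000 / 27.857 ≈ 35.898
Gain = 20 log₁₀(35.898) ≈ 31.10 dB
∠T = 0.00° − 68.96° = -68.96°

At s = jω = j100:
pole (s+10): 10 + j100 → |·| = √(10²+100²) = √10100 ≈ 100.5, ∠ = arctan(100/10) ≈ 84.29°
|T| = 1000 / 100.5 ≈ 9.9502
Gain = 20 log₁₀(9.9502) ≈ 19.96 dB
∠T = 0.00° − 84.29° = -84.29°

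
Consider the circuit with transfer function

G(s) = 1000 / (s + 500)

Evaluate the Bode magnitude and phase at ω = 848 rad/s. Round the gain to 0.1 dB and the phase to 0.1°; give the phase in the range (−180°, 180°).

Substitute s = j848:
Numerator: 1000 = 1000 + j0
Denominator: (j848) + 500 = 500 + j848
|N| = √(1000² + 0²) ≈ 1000, ∠N ≈ 0.00°
|D| = √(500² + 848²) ≈ 984.43, ∠D ≈ 59.48°
|G| = 1000 / 984.43 ≈ 1.0158
Gain = 20 log₁₀(1.0158) ≈ 0.14 dB
∠G = 0.00° − 59.48° = -59.48°

0.1 dB, -59.5°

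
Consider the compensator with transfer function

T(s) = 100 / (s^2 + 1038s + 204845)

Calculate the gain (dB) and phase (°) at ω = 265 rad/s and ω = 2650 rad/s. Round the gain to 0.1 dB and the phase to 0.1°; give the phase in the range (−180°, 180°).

ω = 265: -69.7 dB, -63.9°; ω = 2650: -97.3 dB, -158.0°

Substitute s = j265:
Numerator: 100 = 100 + j0
Denominator: (j265)^2 + 1038(j265) + 204845 = 134620 + j275070
|N| = √(100² + 0²) ≈ 100, ∠N ≈ 0.00°
|D| = √(134620² + 275070²) ≈ 3.0625e+05, ∠D ≈ 63.92°
|T| = 100 / 3.0625e+05 ≈ 0.00032653
Gain = 20 log₁₀(0.00032653) ≈ -69.72 dB
∠T = 0.00° − 63.92° = -63.92°

Substitute s = j2650:
Numerator: 100 = 100 + j0
Denominator: (j2650)^2 + 1038(j2650) + 204845 = -6817655 + j2750700
|N| = √(100² + 0²) ≈ 100, ∠N ≈ 0.00°
|D| = √(6817655² + 2750700²) ≈ 7.3517e+06, ∠D ≈ 158.03°
|T| = 100 / 7.3517e+06 ≈ 1.3602e-05
Gain = 20 log₁₀(1.3602e-05) ≈ -97.33 dB
∠T = 0.00° − 158.03° = -158.03°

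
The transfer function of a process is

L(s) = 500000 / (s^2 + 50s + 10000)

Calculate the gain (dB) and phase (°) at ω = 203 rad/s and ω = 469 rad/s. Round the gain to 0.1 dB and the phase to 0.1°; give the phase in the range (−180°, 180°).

ω = 203: 23.7 dB, -162.0°; ω = 469: 7.5 dB, -173.6°

At s = jω = j203:
quadratic: (j203)² + 50·j203 + 10000 = -31209 + j10150 → |·| ≈ 32818, ∠ ≈ 161.98°
|L| = 500000 / 32818 ≈ 15.236
Gain = 20 log₁₀(15.236) ≈ 23.66 dB
∠L = 0.00° − 161.98° = -161.98°

At s = jω = j469:
quadratic: (j469)² + 50·j469 + 10000 = -209961 + j23450 → |·| ≈ 2.1127e+05, ∠ ≈ 173.63°
|L| = 500000 / 2.1127e+05 ≈ 2.3666
Gain = 20 log₁₀(2.3666) ≈ 7.48 dB
∠L = 0.00° − 173.63° = -173.63°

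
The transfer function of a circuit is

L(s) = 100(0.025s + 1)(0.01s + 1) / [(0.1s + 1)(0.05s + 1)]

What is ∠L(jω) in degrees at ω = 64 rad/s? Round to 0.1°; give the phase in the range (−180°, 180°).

At ω = 64 rad/s:
zero (1 + j64·0.025) = 1 + j1.6 → |·| ≈ 1.8868, ∠ ≈ 57.99°
zero (1 + j64·0.01) = 1 + j0.64 → |·| ≈ 1.1873, ∠ ≈ 32.62°
pole (1 + j64·0.1) = 1 + j6.4 → |·| ≈ 6.4777, ∠ ≈ 81.12°
pole (1 + j64·0.05) = 1 + j3.2 → |·| ≈ 3.3526, ∠ ≈ 72.65°
∠L = (57.99° + 32.62°) − (81.12° + 72.65°) = -63.16°

-63.2°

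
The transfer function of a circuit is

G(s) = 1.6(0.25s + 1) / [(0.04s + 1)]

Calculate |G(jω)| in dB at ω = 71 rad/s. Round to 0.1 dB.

19.5 dB

At ω = 71 rad/s:
zero (1 + j71·0.25) = 1 + j17.75 → |·| ≈ 17.778, ∠ ≈ 86.78°
pole (1 + j71·0.04) = 1 + j2.84 → |·| ≈ 3.0109, ∠ ≈ 70.60°
|G| = 1.6 · 17.778 / (3.0109) ≈ 9.4473
Gain = 20 log₁₀(9.4473) ≈ 19.51 dB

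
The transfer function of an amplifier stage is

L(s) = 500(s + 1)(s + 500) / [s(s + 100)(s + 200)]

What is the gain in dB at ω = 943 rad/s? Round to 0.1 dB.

-4.7 dB

At s = jω = j943:
zero (s+1): 1 + j943 → |·| = √(1²+943²) = √889250 ≈ 943, ∠ = arctan(943/1) ≈ 89.94°
zero (s+500): 500 + j943 → |·| = √(500²+943²) = √1139249 ≈ 1067.4, ∠ = arctan(943/500) ≈ 62.07°
pole (s+100): 100 + j943 → |·| = √(100²+943²) = √899249 ≈ 948.29, ∠ = arctan(943/100) ≈ 83.95°
pole (s+200): 200 + j943 → |·| = √(200²+943²) = √929249 ≈ 963.98, ∠ = arctan(943/200) ≈ 78.03°
pole at origin: |s| = 943, ∠ = 90.00° (in denominator)
|L| = 500 · 1.0066e+06 / 8.6203e+08 ≈ 0.58385
Gain = 20 log₁₀(0.58385) ≈ -4.67 dB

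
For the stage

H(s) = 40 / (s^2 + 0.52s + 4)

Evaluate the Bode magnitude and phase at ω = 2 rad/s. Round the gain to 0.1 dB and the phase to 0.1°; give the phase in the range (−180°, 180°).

31.7 dB, -90.0°

At s = jω = j2:
quadratic: (j2)² + 0.52·j2 + 4 = 0 + j1.04 → |·| ≈ 1.04, ∠ ≈ 90.00°
|H| = 40 / 1.04 ≈ 38.462
Gain = 20 log₁₀(38.462) ≈ 31.70 dB
∠H = 0.00° − 90.00° = -90.00°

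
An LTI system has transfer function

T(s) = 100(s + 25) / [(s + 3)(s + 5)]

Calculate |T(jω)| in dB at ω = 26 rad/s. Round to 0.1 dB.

At s = jω = j26:
zero (s+25): 25 + j26 → |·| = √(25²+26²) = √1301 ≈ 36.069, ∠ = arctan(26/25) ≈ 46.12°
pole (s+3): 3 + j26 → |·| = √(3²+26²) = √685 ≈ 26.173, ∠ = arctan(26/3) ≈ 83.42°
pole (s+5): 5 + j26 → |·| = √(5²+26²) = √701 ≈ 26.476, ∠ = arctan(26/5) ≈ 79.11°
|T| = 100 · 36.069 / 692.96 ≈ 5.2051
Gain = 20 log₁₀(5.2051) ≈ 14.33 dB

14.3 dB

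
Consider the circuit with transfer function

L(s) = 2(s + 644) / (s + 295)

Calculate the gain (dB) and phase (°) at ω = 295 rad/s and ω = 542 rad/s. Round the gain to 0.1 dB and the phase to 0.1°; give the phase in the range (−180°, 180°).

At s = jω = j295:
zero (s+644): 644 + j295 → |·| = √(644²+295²) = √501761 ≈ 708.35, ∠ = arctan(295/644) ≈ 24.61°
pole (s+295): 295 + j295 → |·| = √(295²+295²) = √174050 ≈ 417.19, ∠ = arctan(295/295) ≈ 45.00°
|L| = 2 · 708.35 / 417.19 ≈ 3.3958
Gain = 20 log₁₀(3.3958) ≈ 10.62 dB
∠L = 24.61° − 45.00° = -20.39°

At s = jω = j542:
zero (s+644): 644 + j542 → |·| = √(644²+542²) = √708500 ≈ 841.72, ∠ = arctan(542/644) ≈ 40.08°
pole (s+295): 295 + j542 → |·| = √(295²+542²) = √380789 ≈ 617.08, ∠ = arctan(542/295) ≈ 61.44°
|L| = 2 · 841.72 / 617.08 ≈ 2.7281
Gain = 20 log₁₀(2.7281) ≈ 8.72 dB
∠L = 40.08° − 61.44° = -21.36°

ω = 295: 10.6 dB, -20.4°; ω = 542: 8.7 dB, -21.4°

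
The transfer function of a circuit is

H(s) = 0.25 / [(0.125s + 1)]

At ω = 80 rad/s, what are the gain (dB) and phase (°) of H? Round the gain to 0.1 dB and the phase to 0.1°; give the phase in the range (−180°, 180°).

-32.1 dB, -84.3°

At ω = 80 rad/s:
pole (1 + j80·0.125) = 1 + j10 → |·| ≈ 10.05, ∠ ≈ 84.29°
|H| = 0.25 · 1 / (10.05) ≈ 0.024876
Gain = 20 log₁₀(0.024876) ≈ -32.08 dB
∠H = (0°) − (84.29°) = -84.29°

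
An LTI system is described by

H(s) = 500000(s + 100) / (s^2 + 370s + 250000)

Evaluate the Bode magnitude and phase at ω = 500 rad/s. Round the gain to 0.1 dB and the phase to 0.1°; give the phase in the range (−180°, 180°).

At s = jω = j500:
zero (s+100): 100 + j500 → |·| = √(100²+500²) = √260000 ≈ 509.9, ∠ = arctan(500/100) ≈ 78.69°
quadratic: (j500)² + 370·j500 + 250000 = 0 + j185000 → |·| ≈ 1.85e+05, ∠ ≈ 90.00°
|H| = 500000 · 509.9 / 1.85e+05 ≈ 1378.1
Gain = 20 log₁₀(1378.1) ≈ 62.79 dB
∠H = 78.69° − 90.00° = -11.31°

62.8 dB, -11.3°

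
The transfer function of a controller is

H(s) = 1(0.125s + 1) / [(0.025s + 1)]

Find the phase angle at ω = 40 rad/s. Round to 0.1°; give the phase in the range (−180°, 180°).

At ω = 40 rad/s:
zero (1 + j40·0.125) = 1 + j5 → |·| ≈ 5.099, ∠ ≈ 78.69°
pole (1 + j40·0.025) = 1 + j1 → |·| ≈ 1.4142, ∠ ≈ 45.00°
∠H = (78.69°) − (45.00°) = 33.69°

33.7°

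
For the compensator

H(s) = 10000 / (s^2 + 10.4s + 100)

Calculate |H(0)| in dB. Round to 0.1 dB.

H(0) = 10000 / 100 = 100
20 log₁₀(100) ≈ 40.00 dB

40.0 dB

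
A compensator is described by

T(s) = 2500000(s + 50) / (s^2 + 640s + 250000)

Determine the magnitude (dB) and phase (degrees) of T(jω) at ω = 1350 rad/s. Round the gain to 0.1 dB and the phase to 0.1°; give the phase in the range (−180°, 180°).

At s = jω = j1350:
zero (s+50): 50 + j1350 → |·| = √(50²+1350²) = √1825000 ≈ 1350.9, ∠ = arctan(1350/50) ≈ 87.88°
quadratic: (j1350)² + 640·j1350 + 250000 = -1572500 + j864000 → |·| ≈ 1.7942e+06, ∠ ≈ 151.21°
|T| = 2500000 · 1350.9 / 1.7942e+06 ≈ 1882.3
Gain = 20 log₁₀(1882.3) ≈ 65.49 dB
∠T = 87.88° − 151.21° = -63.33°

65.5 dB, -63.3°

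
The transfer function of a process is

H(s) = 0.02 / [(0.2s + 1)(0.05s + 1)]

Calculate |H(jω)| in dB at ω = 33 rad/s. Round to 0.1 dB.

At ω = 33 rad/s:
pole (1 + j33·0.2) = 1 + j6.6 → |·| ≈ 6.6753, ∠ ≈ 81.38°
pole (1 + j33·0.05) = 1 + j1.65 → |·| ≈ 1.9294, ∠ ≈ 58.78°
|H| = 0.02 · 1 / (6.6753 · 1.9294) ≈ 0.0015529
Gain = 20 log₁₀(0.0015529) ≈ -56.18 dB

-56.2 dB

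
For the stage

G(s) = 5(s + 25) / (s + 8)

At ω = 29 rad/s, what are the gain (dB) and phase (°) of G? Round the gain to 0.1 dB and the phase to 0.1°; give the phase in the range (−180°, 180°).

16.1 dB, -25.3°

At s = jω = j29:
zero (s+25): 25 + j29 → |·| = √(25²+29²) = √1466 ≈ 38.288, ∠ = arctan(29/25) ≈ 49.24°
pole (s+8): 8 + j29 → |·| = √(8²+29²) = √905 ≈ 30.083, ∠ = arctan(29/8) ≈ 74.58°
|G| = 5 · 38.288 / 30.083 ≈ 6.3637
Gain = 20 log₁₀(6.3637) ≈ 16.07 dB
∠G = 49.24° − 74.58° = -25.34°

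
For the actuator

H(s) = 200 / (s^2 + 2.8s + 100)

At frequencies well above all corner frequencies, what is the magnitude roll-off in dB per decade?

-40 dB/decade

Each pole contributes −20 dB/decade at high frequency; each zero contributes +20 dB/decade.
Net: 0 zero(s) − 2 pole(s) → -40 dB/decade.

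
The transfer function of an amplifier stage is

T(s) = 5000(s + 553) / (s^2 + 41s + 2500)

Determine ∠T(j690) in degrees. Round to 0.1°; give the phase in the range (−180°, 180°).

-125.3°

At s = jω = j690:
zero (s+553): 553 + j690 → |·| = √(553²+690²) = √781909 ≈ 884.26, ∠ = arctan(690/553) ≈ 51.29°
quadratic: (j690)² + 41·j690 + 2500 = -473600 + j28290 → |·| ≈ 4.7444e+05, ∠ ≈ 176.58°
∠T = 51.29° − 176.58° = -125.29°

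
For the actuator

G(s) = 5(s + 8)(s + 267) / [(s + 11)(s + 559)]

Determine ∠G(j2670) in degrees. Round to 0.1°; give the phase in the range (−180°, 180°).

6.2°

At s = jω = j2670:
zero (s+8): 8 + j2670 → |·| = √(8²+2670²) = √7128964 ≈ 2670, ∠ = arctan(2670/8) ≈ 89.83°
zero (s+267): 267 + j2670 → |·| = √(267²+2670²) = √7200189 ≈ 2683.3, ∠ = arctan(2670/267) ≈ 84.29°
pole (s+11): 11 + j2670 → |·| = √(11²+2670²) = √7129021 ≈ 2670, ∠ = arctan(2670/11) ≈ 89.76°
pole (s+559): 559 + j2670 → |·| = √(559²+2670²) = √7441381 ≈ 2727.9, ∠ = arctan(2670/559) ≈ 78.18°
∠G = 174.12° − 167.94° = 6.18°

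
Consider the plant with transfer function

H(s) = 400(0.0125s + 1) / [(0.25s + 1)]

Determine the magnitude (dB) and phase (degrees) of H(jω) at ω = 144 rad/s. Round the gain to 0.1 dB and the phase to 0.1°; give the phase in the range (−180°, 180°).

At ω = 144 rad/s:
zero (1 + j144·0.0125) = 1 + j1.8 → |·| ≈ 2.0591, ∠ ≈ 60.95°
pole (1 + j144·0.25) = 1 + j36 → |·| ≈ 36.014, ∠ ≈ 88.41°
|H| = 400 · 2.0591 / (36.014) ≈ 22.87
Gain = 20 log₁₀(22.87) ≈ 27.19 dB
∠H = (60.95°) − (88.41°) = -27.46°

27.2 dB, -27.5°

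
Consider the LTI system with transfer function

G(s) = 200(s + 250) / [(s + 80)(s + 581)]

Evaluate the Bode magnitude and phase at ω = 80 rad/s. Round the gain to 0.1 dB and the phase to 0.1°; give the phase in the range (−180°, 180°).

-2.0 dB, -35.1°

At s = jω = j80:
zero (s+250): 250 + j80 → |·| = √(250²+80²) = √68900 ≈ 262.49, ∠ = arctan(80/250) ≈ 17.74°
pole (s+80): 80 + j80 → |·| = √(80²+80²) = √12800 ≈ 113.14, ∠ = arctan(80/80) ≈ 45.00°
pole (s+581): 581 + j80 → |·| = √(581²+80²) = √343961 ≈ 586.48, ∠ = arctan(80/581) ≈ 7.84°
|G| = 200 · 262.49 / 66354 ≈ 0.79118
Gain = 20 log₁₀(0.79118) ≈ -2.03 dB
∠G = 17.74° − 52.84° = -35.10°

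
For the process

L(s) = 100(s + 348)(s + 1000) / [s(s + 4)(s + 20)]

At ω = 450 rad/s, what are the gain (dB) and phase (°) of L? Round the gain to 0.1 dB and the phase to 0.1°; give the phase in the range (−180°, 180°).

At s = jω = j450:
zero (s+348): 348 + j450 → |·| = √(348²+450²) = √323604 ≈ 568.86, ∠ = arctan(450/348) ≈ 52.28°
zero (s+1000): 1000 + j450 → |·| = √(1000²+450²) = √1202500 ≈ 1096.6, ∠ = arctan(450/1000) ≈ 24.23°
pole (s+4): 4 + j450 → |·| = √(4²+450²) = √202516 ≈ 450.02, ∠ = arctan(450/4) ≈ 89.49°
pole (s+20): 20 + j450 → |·| = √(20²+450²) = √202900 ≈ 450.44, ∠ = arctan(450/20) ≈ 87.46°
pole at origin: |s| = 450, ∠ = 90.00° (in denominator)
|L| = 100 · 6.2381e+05 / 9.1218e+07 ≈ 0.68387
Gain = 20 log₁₀(0.68387) ≈ -3.30 dB
∠L = 76.51° − 266.95° = -190.44° ≡ 169.56° (principal value)

-3.3 dB, 169.6°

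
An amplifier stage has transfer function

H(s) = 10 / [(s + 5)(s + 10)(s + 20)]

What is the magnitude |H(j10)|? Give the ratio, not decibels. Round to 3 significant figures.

0.00283

At s = jω = j10:
pole (s+5): 5 + j10 → |·| = √(5²+10²) = √125 ≈ 11.18, ∠ = arctan(10/5) ≈ 63.43°
pole (s+10): 10 + j10 → |·| = √(10²+10²) = √200 ≈ 14.142, ∠ = arctan(10/10) ≈ 45.00°
pole (s+20): 20 + j10 → |·| = √(20²+10²) = √500 ≈ 22.361, ∠ = arctan(10/20) ≈ 26.57°
|H| = 10 / 3535.4 ≈ 0.0028285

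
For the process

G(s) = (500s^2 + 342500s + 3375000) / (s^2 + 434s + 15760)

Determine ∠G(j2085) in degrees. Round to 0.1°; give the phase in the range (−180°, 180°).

Substitute s = j2085:
Numerator: 500(j2085)^2 + 342500(j2085) + 3375000 = -2170237500 + j714112500
Denominator: (j2085)^2 + 434(j2085) + 15760 = -4331465 + j904890
|N| = √(2170237500² + 714112500²) ≈ 2.2847e+09, ∠N ≈ 161.79°
|D| = √(4331465² + 904890²) ≈ 4.425e+06, ∠D ≈ 168.20°
∠G = 161.79° − 168.20° = -6.41°

-6.4°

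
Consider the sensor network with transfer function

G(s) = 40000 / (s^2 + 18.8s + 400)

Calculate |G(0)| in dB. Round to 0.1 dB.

40.0 dB

G(0) = 40000 / 400 = 100
20 log₁₀(100) ≈ 40.00 dB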